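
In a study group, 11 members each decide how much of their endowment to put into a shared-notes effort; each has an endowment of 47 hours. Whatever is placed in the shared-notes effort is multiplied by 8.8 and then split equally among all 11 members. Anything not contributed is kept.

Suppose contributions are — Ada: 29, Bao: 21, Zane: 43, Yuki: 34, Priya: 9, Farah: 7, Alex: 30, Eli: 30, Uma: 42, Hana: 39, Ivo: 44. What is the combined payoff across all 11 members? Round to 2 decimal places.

3075.40 hours

Total contributed: 29 + 21 + 43 + 34 + 9 + 7 + 30 + 30 + 42 + 39 + 44 = 328; total kept: 11 × 47 − 328 = 189.
The shared-notes effort pays out 8.8 × 328 = 2886.40 in aggregate.
Group total = 189 + 2886.40 = 3075.40.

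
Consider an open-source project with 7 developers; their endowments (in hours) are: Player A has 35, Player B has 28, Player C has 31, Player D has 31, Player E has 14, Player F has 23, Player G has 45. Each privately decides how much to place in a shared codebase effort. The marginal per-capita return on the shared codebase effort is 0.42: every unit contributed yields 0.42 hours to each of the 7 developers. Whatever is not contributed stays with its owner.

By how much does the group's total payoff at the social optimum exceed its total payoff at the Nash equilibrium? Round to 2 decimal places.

401.58 hours

The private return per contributed unit is 0.42 < 1 for everyone, so the Nash equilibrium is zero contribution and the group total is Σ E_j = 35 + 28 + 31 + 31 + 14 + 23 + 45 = 207.
Each contributed unit returns 2.940 to the group, so the social optimum is full contribution by everyone: group total = 2.940 × 207 = 608.58.
Efficiency loss = (2.940 − 1) × 207 = 401.58.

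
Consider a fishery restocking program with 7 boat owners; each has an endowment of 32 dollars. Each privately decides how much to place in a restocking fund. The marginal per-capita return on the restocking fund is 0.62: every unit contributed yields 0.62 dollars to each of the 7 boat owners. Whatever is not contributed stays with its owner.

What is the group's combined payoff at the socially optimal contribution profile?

972.16 dollars

Each contributed unit returns 4.340 to the group as a whole (0.62 to each of 7 players), which exceeds 1, so the social optimum is full contribution: group total = 4.340 × 224 = 972.16.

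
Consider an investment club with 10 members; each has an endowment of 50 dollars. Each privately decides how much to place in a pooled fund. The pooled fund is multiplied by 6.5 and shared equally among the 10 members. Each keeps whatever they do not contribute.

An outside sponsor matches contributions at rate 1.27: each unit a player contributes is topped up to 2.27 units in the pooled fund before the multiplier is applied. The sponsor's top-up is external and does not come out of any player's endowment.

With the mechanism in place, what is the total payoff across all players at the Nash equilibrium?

Under the mechanism each unit contributed yields 6.5 × 2.27 / 10 = 1.4755 back to its contributor per unit of net cost, which exceeds 1, making full contribution the dominant choice for everyone.
At the Nash equilibrium everyone contributes 50. Group total payoff = 6.5 × 2.27 × 500 = 7377.50.

7377.50 dollars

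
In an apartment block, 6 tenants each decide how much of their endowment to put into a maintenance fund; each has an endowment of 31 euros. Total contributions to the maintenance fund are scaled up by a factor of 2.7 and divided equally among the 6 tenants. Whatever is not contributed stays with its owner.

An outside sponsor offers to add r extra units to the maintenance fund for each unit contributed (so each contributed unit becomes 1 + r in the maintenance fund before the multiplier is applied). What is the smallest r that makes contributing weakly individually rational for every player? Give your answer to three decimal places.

With matching at rate r, one contributed unit becomes (1 + r) in the maintenance fund and returns 2.7 × (1 + r) / 6 to the contributor.
Setting this equal to 1: 1 + r = 6/2.7 = 2.2222.
So the minimum matching rate is r = 2.2222 − 1 = 1.222.

1.222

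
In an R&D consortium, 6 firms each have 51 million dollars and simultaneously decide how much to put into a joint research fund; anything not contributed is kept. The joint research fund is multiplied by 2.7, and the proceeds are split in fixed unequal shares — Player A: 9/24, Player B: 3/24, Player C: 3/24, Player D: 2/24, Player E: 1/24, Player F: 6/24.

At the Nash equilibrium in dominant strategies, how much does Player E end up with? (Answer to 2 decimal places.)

Each unit j contributes comes back to j as 2.7 × (j's share), so j prefers to contribute only if that share exceeds 1/2.7 = 0.3704; otherwise keeping the unit dominates.
Player A alone (share 9/24) is above the threshold, contributing 51; the remaining 5 contribute 0. Total contributed: 51.
Player E keeps 51 and receives 2.7 × 51 × 1/24 = 5.74 from the joint research fund, for a payoff of 56.74.

56.74 million dollars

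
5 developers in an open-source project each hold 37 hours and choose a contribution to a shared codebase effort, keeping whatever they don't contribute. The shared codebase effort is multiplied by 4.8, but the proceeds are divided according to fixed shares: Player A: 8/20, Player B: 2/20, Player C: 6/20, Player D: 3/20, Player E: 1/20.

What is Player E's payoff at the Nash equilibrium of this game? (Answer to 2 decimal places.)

Each unit j contributes comes back to j as 4.8 × (j's share), so j prefers to contribute only if that share exceeds 1/4.8 = 0.2083; otherwise keeping the unit dominates.
Player A and Player C are above the threshold, contributing 37 each; the remaining 3 contribute 0. Total contributed: 74.
Player E keeps 37 and receives 4.8 × 74 × 1/20 = 17.76 from the shared codebase effort, for a payoff of 54.76.

54.76 hours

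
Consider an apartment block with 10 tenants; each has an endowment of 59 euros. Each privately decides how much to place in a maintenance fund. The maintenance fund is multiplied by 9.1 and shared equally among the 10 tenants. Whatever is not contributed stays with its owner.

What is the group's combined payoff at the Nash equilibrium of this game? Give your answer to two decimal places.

Each contributed unit returns 9.1/10 = 0.9100 to its contributor — below 1 — so contributing 0 is dominant for every player. At the Nash equilibrium everyone keeps their 59, and the group total is 10 × 59 = 590.

590.00 euros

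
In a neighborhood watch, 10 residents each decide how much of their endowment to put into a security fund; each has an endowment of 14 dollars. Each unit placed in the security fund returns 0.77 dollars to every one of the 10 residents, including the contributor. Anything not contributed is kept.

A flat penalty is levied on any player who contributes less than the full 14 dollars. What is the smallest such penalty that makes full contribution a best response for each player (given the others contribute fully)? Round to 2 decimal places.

3.22 dollars

Given the others contribute fully, the best deviation is to contribute 0 (any partial contribution still incurs the fine and gives up units whose private return 0.77 is below 1).
Deviating from 14 to 0 saves 14 dollars but forfeits the deviator's share of the drop in the security fund: 0.77 × 14 = 10.78.
So the deviation gain is 14 − 10.78 = 3.22, and the fine must be at least 3.22 dollars to wipe it out.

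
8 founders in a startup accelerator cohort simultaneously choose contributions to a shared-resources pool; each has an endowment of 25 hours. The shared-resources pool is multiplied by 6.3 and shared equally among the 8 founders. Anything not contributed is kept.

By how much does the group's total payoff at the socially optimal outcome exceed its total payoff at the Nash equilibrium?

1060.00 hours

Each contributed unit returns 6.3/8 = 0.7875 to its contributor — below 1 — so contributing 0 is dominant for every player. At the Nash equilibrium everyone keeps their 25, and the group total is 8 × 25 = 200.
Each contributed unit returns 6.300 to the group as a whole (0.7875 to each of 8 players), which exceeds 1, so the social optimum is full contribution: group total = 6.300 × 200 = 1260.00.
Efficiency loss = 1260.00 − 200 = 1060.00.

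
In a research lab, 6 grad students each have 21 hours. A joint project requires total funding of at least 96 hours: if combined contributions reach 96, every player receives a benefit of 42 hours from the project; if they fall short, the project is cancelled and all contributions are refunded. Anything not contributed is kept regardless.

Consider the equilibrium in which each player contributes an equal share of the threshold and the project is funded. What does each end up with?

47 hours

Equal share of the threshold: 96/6 = 16.
At this profile no one gains by cutting their contribution: any cut drops the total below 96, the project is cancelled, contributions are refunded, and the deviator ends with 21, which is less than 21 − 16 + 42 = 47. Contributing more than 16 just wastes the excess. So contributing exactly 16 is a best response.
Each player's payoff: 21 − 16 + 42 = 47.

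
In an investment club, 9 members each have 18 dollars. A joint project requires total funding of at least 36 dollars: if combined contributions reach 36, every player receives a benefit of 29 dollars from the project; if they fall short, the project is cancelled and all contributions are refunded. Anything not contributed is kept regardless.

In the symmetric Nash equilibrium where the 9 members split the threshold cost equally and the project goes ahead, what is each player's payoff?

43 dollars

Equal share of the threshold: 36/9 = 4.
At this profile no one gains by cutting their contribution: any cut drops the total below 36, the project is cancelled, contributions are refunded, and the deviator ends with 18, which is less than 18 − 4 + 29 = 43. Contributing more than 4 just wastes the excess. So contributing exactly 4 is a best response.
Each player's payoff: 18 − 4 + 29 = 43.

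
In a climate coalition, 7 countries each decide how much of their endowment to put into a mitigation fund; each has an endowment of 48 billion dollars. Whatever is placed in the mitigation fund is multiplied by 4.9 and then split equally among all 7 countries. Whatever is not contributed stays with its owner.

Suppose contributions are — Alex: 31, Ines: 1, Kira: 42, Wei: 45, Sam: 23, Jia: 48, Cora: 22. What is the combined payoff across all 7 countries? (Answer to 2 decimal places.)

Total contributed: 31 + 1 + 42 + 45 + 23 + 48 + 22 = 212; total kept: 7 × 48 − 212 = 124.
The mitigation fund pays out 4.9 × 212 = 1038.80 in aggregate.
Group total = 124 + 1038.80 = 1162.80.

1162.80 billion dollars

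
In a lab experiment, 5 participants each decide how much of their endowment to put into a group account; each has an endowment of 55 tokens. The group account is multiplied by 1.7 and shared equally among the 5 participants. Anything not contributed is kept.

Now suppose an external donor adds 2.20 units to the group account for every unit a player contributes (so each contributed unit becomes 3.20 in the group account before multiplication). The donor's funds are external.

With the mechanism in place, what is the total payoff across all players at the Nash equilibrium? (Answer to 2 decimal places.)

1496.00 tokens

The effective private return per unit is now 1.7 × 3.20 / 5 = 1.0880 > 1, so every player's dominant strategy flips to full contribution.
At the Nash equilibrium everyone contributes 55. Group total payoff = 1.7 × 3.20 × 275 = 1496.00.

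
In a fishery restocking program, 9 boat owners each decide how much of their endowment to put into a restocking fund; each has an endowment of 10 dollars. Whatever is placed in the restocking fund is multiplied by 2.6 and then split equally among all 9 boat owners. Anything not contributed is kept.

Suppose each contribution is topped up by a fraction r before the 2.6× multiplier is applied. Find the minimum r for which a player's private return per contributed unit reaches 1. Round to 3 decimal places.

With matching at rate r, one contributed unit becomes (1 + r) in the restocking fund and returns 2.6 × (1 + r) / 9 to the contributor.
Setting this equal to 1: 1 + r = 9/2.6 = 3.4615.
So the minimum matching rate is r = 3.4615 − 1 = 2.462.

2.462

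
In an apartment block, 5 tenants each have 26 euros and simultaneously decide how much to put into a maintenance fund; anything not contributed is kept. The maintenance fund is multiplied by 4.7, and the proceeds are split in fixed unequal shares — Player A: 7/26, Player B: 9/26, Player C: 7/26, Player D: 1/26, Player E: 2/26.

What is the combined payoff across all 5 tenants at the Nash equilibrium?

418.60 euros

Player j's private return per contributed unit is 4.7 × (j's share). Contributing is weakly dominant for j when that share is at least 1/4.7 = 0.2128, and contributing 0 is dominant otherwise.
Player A, Player B and Player C are above the threshold, contributing 26 each; the remaining 2 contribute 0. Total contributed: 78.
The maintenance fund pays out 4.7 × 78 = 366.60 in total (split across the unequal shares, but the aggregate is all that matters for the group sum).
The 2 free-riders keep 26 each, adding 52. Group total = 52 + 366.60 = 418.60.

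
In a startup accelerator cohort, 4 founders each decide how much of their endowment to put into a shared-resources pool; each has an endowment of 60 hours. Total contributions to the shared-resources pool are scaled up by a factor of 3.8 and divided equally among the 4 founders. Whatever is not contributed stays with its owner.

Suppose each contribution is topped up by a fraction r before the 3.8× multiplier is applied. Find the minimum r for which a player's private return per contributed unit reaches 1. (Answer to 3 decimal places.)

0.053

With matching at rate r, one contributed unit becomes (1 + r) in the shared-resources pool and returns 3.8 × (1 + r) / 4 to the contributor.
Setting this equal to 1: 1 + r = 4/3.8 = 1.0526.
So the minimum matching rate is r = 1.0526 − 1 = 0.053.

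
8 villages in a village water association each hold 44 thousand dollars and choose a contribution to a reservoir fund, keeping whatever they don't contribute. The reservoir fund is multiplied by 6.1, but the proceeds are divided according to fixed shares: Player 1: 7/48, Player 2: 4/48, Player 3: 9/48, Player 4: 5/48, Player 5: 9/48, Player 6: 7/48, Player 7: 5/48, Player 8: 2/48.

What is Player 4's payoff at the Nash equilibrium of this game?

99.92 thousand dollars

Each unit j contributes comes back to j as 6.1 × (j's share), so j prefers to contribute only if that share exceeds 1/6.1 = 0.1639; otherwise keeping the unit dominates.
Player 3 and Player 5 clear that bar, contributing 44 each; the remaining 6 contribute 0. Total contributed: 88.
Player 4 keeps 44 and receives 6.1 × 88 × 5/48 = 55.92 from the reservoir fund, for a payoff of 99.92.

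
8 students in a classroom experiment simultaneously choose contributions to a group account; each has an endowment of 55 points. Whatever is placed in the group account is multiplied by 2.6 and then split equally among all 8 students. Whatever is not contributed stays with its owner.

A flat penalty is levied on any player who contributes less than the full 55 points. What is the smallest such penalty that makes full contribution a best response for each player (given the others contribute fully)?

37.13 points

Given the others contribute fully, the best deviation is to contribute 0 (any partial contribution still incurs the fine and gives up units whose private return 0.3250 is below 1).
Deviating from 55 to 0 saves 55 points but forfeits the deviator's share of the drop in the group account: 2.6/8 × 55 = 17.87.
So the deviation gain is 55 − 17.87 = 37.13, and the fine must be at least 37.13 points to wipe it out.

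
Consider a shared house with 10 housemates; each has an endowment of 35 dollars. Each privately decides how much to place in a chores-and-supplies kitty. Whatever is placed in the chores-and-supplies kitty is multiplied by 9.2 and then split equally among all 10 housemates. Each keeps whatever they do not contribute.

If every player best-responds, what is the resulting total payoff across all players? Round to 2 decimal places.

Each contributed unit returns 9.2/10 = 0.9200 to its contributor — below 1 — so contributing 0 is dominant for every player. At the Nash equilibrium everyone keeps their 35, and the group total is 10 × 35 = 350.

350.00 dollars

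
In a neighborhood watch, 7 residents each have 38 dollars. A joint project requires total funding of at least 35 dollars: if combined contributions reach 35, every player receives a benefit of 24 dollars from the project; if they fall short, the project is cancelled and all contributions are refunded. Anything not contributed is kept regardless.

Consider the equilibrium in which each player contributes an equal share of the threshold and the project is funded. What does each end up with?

57 dollars

Equal share of the threshold: 35/7 = 5.
At this profile no one gains by cutting their contribution: any cut drops the total below 35, the project is cancelled, contributions are refunded, and the deviator ends with 38, which is less than 38 − 5 + 24 = 57. Contributing more than 5 just wastes the excess. So contributing exactly 5 is a best response.
Each player's payoff: 38 − 5 + 24 = 57.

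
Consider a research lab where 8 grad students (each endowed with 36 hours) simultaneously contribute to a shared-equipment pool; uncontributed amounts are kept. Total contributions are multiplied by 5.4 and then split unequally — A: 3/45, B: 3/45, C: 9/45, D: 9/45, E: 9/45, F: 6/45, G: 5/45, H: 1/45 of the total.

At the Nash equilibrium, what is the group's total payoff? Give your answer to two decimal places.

For player j, contributing a unit is worthwhile iff 5.4 × (j's share) ≥ 1, i.e. iff j's share is at least 0.1852.
C, D and E clear that bar, contributing 36 each; the remaining 5 contribute 0. Total contributed: 108.
The shared-equipment pool pays out 5.4 × 108 = 583.20 in total (split across the unequal shares, but the aggregate is all that matters for the group sum).
The 5 free-riders keep 36 each, adding 180. Group total = 180 + 583.20 = 763.20.

763.20 hours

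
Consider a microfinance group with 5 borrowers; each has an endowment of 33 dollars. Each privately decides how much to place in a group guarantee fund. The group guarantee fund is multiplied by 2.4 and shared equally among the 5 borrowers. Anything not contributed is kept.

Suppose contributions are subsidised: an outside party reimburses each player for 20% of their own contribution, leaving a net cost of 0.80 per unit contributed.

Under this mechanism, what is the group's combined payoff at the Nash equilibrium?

With the mechanism, a contributed unit returns (2.4/5) / 0.80 = 0.6000 per unit of net cost — still below 1 — so contributing 0 remains dominant for every player.
At the Nash equilibrium no one contributes; group total payoff = 5 × 33 = 165.

165.00 dollars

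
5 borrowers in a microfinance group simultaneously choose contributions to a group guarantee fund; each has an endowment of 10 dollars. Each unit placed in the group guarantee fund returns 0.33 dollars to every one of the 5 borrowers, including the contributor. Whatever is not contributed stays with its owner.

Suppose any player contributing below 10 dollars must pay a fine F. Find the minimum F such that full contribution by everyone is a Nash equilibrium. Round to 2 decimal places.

6.70 dollars

Given the others contribute fully, the best deviation is to contribute 0 (any partial contribution still incurs the fine and gives up units whose private return 0.33 is below 1).
Deviating from 10 to 0 saves 10 dollars but forfeits the deviator's share of the drop in the group guarantee fund: 0.33 × 10 = 3.30.
So the deviation gain is 10 − 3.30 = 6.70, and the fine must be at least 6.70 dollars to wipe it out.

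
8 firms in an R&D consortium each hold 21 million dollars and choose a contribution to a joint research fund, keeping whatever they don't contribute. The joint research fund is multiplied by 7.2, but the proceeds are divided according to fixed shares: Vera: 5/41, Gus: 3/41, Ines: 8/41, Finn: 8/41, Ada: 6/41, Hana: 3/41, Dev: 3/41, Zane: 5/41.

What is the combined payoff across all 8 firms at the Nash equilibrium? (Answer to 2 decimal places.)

558.60 million dollars

A player with share s gets back 7.2·s per unit contributed, so full contribution is dominant for anyone with s > 1/7.2 = 0.1389 and zero contribution is dominant for anyone below.
Ines, Finn and Ada are above the threshold, contributing 21 each; the remaining 5 contribute 0. Total contributed: 63.
The joint research fund pays out 7.2 × 63 = 453.60 in total (split across the unequal shares, but the aggregate is all that matters for the group sum).
The 5 free-riders keep 21 each, adding 105. Group total = 105 + 453.60 = 558.60.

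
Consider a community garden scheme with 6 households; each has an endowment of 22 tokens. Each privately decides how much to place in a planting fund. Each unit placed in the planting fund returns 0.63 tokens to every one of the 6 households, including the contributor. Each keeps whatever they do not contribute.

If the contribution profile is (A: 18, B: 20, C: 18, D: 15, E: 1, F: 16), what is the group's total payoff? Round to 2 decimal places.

Total contributed: 18 + 20 + 18 + 15 + 1 + 16 = 88; total kept: 6 × 22 − 88 = 44.
The planting fund pays out 0.63 × 6 × 88 = 332.64 in aggregate.
Group total = 44 + 332.64 = 376.64.

376.64 tokens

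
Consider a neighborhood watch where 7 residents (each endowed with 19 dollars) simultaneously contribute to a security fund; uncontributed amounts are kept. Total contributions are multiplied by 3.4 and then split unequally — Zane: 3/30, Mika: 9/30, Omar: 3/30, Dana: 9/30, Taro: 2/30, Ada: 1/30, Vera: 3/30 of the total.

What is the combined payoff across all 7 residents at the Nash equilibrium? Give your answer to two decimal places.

Player j's private return per contributed unit is 3.4 × (j's share). Contributing is weakly dominant for j when that share is at least 1/3.4 = 0.2941, and contributing 0 is dominant otherwise.
Mika and Dana are above the threshold, contributing 19 each; the remaining 5 contribute 0. Total contributed: 38.
The security fund pays out 3.4 × 38 = 129.20 in total (split across the unequal shares, but the aggregate is all that matters for the group sum).
The 5 free-riders keep 19 each, adding 95. Group total = 95 + 129.20 = 224.20.

224.20 dollars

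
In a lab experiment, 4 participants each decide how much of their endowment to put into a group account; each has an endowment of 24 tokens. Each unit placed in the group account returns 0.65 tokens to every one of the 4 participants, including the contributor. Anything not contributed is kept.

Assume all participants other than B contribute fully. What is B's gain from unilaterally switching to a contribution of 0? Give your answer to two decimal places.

Switching from a contribution of 24 to 0 lets B keep an extra 24 tokens, but lowers the group account by 24, which costs B their own share of that drop: 0.65 × 24 = 15.60.
Net gain = 24 − 15.60 = 8.40. The private return per contributed unit (0.65) is below 1, so free-riding is indeed the best response regardless of what the others do.

8.40 tokens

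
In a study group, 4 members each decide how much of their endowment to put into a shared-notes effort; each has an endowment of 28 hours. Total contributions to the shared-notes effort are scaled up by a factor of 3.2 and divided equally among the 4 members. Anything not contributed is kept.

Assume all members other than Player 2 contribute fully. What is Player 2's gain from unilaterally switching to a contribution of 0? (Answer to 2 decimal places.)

Switching from a contribution of 28 to 0 lets Player 2 keep an extra 28 hours, but lowers the shared-notes effort by 28, which costs Player 2 their own share of that drop: 3.2/4 × 28 = 22.40.
Net gain = 28 − 22.40 = 5.60. The private return per contributed unit (0.8000) is below 1, so free-riding is indeed the best response regardless of what the others do.

5.60 hours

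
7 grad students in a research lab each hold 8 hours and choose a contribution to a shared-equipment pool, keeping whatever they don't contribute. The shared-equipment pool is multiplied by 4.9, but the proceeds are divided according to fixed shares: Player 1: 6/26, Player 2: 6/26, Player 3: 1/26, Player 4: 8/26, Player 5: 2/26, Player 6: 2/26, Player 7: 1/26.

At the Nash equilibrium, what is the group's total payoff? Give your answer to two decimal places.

For player j, contributing a unit is worthwhile iff 4.9 × (j's share) ≥ 1, i.e. iff j's share is at least 0.2041.
Player 1, Player 2 and Player 4 clear that bar, contributing 8 each; the remaining 4 contribute 0. Total contributed: 24.
The shared-equipment pool pays out 4.9 × 24 = 117.60 in total (split across the unequal shares, but the aggregate is all that matters for the group sum).
The 4 free-riders keep 8 each, adding 32. Group total = 32 + 117.60 = 149.60.

149.60 hours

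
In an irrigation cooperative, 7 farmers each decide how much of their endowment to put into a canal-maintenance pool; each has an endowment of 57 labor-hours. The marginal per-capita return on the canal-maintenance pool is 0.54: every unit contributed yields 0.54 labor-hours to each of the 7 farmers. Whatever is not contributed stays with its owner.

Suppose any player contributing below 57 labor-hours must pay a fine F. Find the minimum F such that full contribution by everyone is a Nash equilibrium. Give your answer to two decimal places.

26.22 labor-hours

Given the others contribute fully, the best deviation is to contribute 0 (any partial contribution still incurs the fine and gives up units whose private return 0.54 is below 1).
Deviating from 57 to 0 saves 57 labor-hours but forfeits the deviator's share of the drop in the canal-maintenance pool: 0.54 × 57 = 30.78.
So the deviation gain is 57 − 30.78 = 26.22, and the fine must be at least 26.22 labor-hours to wipe it out.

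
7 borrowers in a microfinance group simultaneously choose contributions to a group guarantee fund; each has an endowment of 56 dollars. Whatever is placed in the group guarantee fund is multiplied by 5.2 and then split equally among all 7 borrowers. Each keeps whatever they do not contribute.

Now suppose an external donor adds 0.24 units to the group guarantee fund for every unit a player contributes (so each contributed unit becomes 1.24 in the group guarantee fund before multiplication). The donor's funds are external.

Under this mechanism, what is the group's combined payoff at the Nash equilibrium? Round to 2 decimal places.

392.00 dollars

The effective private return is 5.2 × 1.24 / 7 = 0.9211, which is still under 1, so the mechanism doesn't change anyone's dominant strategy: zero contribution.
Everyone keeps their endowment and the group total is 7 × 56 = 392.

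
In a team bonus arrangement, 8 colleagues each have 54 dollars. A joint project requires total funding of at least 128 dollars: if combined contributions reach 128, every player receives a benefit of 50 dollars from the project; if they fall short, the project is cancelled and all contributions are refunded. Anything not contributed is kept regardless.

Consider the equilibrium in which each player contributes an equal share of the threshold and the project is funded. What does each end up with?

88 dollars

Equal share of the threshold: 128/8 = 16.
At this profile no one gains by cutting their contribution: any cut drops the total below 128, the project is cancelled, contributions are refunded, and the deviator ends with 54, which is less than 54 − 16 + 50 = 88. Contributing more than 16 just wastes the excess. So contributing exactly 16 is a best response.
Each player's payoff: 54 − 16 + 50 = 88.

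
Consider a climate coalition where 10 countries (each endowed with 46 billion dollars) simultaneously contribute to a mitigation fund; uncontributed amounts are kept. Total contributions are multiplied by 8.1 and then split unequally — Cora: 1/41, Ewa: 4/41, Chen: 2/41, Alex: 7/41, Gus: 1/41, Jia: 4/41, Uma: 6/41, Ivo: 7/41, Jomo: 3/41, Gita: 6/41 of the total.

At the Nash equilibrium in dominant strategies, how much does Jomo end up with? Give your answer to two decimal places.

155.05 billion dollars

Each unit j contributes comes back to j as 8.1 × (j's share), so j prefers to contribute only if that share exceeds 1/8.1 = 0.1235; otherwise keeping the unit dominates.
Alex, Uma, Ivo and Gita clear that bar, contributing 46 each; the remaining 6 contribute 0. Total contributed: 184.
Jomo keeps 46 and receives 8.1 × 184 × 3/41 = 109.05 from the mitigation fund, for a payoff of 155.05.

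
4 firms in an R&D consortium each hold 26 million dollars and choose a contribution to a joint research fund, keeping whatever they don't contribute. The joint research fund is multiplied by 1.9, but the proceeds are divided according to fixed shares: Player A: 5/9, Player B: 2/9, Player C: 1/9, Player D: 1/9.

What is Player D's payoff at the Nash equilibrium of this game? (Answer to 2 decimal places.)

Each unit j contributes comes back to j as 1.9 × (j's share), so j prefers to contribute only if that share exceeds 1/1.9 = 0.5263; otherwise keeping the unit dominates.
Only Player A (5/9) clears that bar, contributing 26; the remaining 3 contribute 0. Total contributed: 26.
Player D keeps 26 and receives 1.9 × 26 × 1/9 = 5.49 from the joint research fund, for a payoff of 31.49.

31.49 million dollars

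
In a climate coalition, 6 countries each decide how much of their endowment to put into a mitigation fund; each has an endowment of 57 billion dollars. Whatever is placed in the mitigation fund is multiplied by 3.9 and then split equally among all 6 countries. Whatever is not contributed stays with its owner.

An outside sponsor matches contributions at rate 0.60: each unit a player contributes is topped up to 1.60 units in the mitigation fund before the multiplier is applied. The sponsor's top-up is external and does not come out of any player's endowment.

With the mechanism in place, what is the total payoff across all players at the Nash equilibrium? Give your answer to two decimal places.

Under the mechanism each unit contributed yields 3.9 × 1.60 / 6 = 1.0400 back to its contributor per unit of net cost, which exceeds 1, making full contribution the dominant choice for everyone.
At the Nash equilibrium everyone contributes 57. Group total payoff = 3.9 × 1.60 × 342 = 2134.08.

2134.08 billion dollars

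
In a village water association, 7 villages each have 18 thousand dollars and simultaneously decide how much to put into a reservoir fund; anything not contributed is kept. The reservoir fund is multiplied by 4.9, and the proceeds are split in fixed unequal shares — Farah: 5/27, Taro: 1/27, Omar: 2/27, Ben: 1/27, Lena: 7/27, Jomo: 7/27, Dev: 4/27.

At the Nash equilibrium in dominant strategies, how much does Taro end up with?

Player j's private return per contributed unit is 4.9 × (j's share). Contributing is weakly dominant for j when that share is at least 1/4.9 = 0.2041, and contributing 0 is dominant otherwise.
The shares above 0.2041 belong to Lena and Jomo, contributing 18 each; the remaining 5 contribute 0. Total contributed: 36.
Taro keeps 18 and receives 4.9 × 36 × 1/27 = 6.53 from the reservoir fund, for a payoff of 24.53.

24.53 thousand dollars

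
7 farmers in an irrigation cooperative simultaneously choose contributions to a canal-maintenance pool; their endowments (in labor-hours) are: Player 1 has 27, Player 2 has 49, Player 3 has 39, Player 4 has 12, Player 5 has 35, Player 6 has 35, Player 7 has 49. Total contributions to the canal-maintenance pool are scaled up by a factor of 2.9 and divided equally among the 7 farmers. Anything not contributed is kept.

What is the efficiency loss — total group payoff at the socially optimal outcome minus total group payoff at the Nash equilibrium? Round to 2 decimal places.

The private return per contributed unit is 2.9/7 = 0.4143 < 1 for every player regardless of endowment, so the Nash equilibrium is zero contribution and the group total is Σ E_j = 27 + 49 + 39 + 12 + 35 + 35 + 49 = 246.
Each contributed unit returns 2.900 to the group, so the social optimum is full contribution by everyone: group total = 2.900 × 246 = 713.40.
Efficiency loss = (2.900 − 1) × 246 = 467.40.

467.40 labor-hours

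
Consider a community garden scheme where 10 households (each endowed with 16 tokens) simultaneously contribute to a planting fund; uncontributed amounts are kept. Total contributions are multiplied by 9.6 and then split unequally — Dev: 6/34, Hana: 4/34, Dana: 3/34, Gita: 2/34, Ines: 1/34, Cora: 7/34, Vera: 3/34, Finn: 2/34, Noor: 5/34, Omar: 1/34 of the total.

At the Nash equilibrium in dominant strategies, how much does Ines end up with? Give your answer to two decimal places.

Player j's private return per contributed unit is 9.6 × (j's share). Contributing is weakly dominant for j when that share is at least 1/9.6 = 0.1042, and contributing 0 is dominant otherwise.
Dev, Hana, Cora and Noor are above the threshold, contributing 16 each; the remaining 6 contribute 0. Total contributed: 64.
Ines keeps 16 and receives 9.6 × 64 × 1/34 = 18.07 from the planting fund, for a payoff of 34.07.

34.07 tokens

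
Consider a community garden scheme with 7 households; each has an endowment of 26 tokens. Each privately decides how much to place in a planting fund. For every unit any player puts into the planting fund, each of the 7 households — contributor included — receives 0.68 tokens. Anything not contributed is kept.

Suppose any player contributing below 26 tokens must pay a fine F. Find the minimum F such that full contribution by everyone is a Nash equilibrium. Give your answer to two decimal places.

8.32 tokens

Given the others contribute fully, the best deviation is to contribute 0 (any partial contribution still incurs the fine and gives up units whose private return 0.68 is below 1).
Deviating from 26 to 0 saves 26 tokens but forfeits the deviator's share of the drop in the planting fund: 0.68 × 26 = 17.68.
So the deviation gain is 26 − 17.68 = 8.32, and the fine must be at least 8.32 tokens to wipe it out.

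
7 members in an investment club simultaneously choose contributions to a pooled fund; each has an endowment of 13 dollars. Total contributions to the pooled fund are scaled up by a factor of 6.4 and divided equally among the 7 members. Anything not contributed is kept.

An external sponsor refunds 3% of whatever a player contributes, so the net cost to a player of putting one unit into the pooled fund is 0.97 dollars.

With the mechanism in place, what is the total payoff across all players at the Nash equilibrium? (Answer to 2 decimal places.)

91.00 dollars

The effective private return is (6.4/7) / 0.97 = 0.9426, which is still under 1, so the mechanism doesn't change anyone's dominant strategy: zero contribution.
At the Nash equilibrium no one contributes; group total payoff = 7 × 13 = 91.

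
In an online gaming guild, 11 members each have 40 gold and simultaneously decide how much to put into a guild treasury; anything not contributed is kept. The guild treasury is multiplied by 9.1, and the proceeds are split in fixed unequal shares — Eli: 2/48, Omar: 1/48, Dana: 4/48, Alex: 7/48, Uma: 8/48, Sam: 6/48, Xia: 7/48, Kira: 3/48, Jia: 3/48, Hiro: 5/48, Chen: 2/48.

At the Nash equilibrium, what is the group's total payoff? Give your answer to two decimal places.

Each unit j contributes comes back to j as 9.1 × (j's share), so j prefers to contribute only if that share exceeds 1/9.1 = 0.1099; otherwise keeping the unit dominates.
Alex, Uma, Sam and Xia clear that bar, contributing 40 each; the remaining 7 contribute 0. Total contributed: 160.
The guild treasury pays out 9.1 × 160 = 1456.00 in total (split across the unequal shares, but the aggregate is all that matters for the group sum).
The 7 free-riders keep 40 each, adding 280. Group total = 280 + 1456.00 = 1736.00.

1736.00 gold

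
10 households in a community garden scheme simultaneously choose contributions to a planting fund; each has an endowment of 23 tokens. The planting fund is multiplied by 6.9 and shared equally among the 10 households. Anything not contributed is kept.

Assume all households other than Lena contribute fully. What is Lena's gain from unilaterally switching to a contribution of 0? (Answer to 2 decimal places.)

Switching from a contribution of 23 to 0 lets Lena keep an extra 23 tokens, but lowers the planting fund by 23, which costs Lena their own share of that drop: 6.9/10 × 23 = 15.87.
Net gain = 23 − 15.87 = 7.13. The private return per contributed unit (0.6900) is below 1, so free-riding is indeed the best response regardless of what the others do.

7.13 tokens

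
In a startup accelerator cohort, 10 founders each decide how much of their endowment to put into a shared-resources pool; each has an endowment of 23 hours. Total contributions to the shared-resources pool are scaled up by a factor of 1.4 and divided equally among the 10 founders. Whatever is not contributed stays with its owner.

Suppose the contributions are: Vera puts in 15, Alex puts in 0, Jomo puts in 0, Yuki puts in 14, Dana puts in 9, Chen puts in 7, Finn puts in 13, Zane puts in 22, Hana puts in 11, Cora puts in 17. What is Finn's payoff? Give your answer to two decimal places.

Total contributed: 15 + 0 + 0 + 14 + 9 + 7 + 13 + 22 + 11 + 17 = 108.
Each receives 1.4 × 108 / 10 = 15.12 from the shared-resources pool.
Finn keeps 23 − 13 = 10, so Finn's payoff is 10 + 15.12 = 25.12.

25.12 hours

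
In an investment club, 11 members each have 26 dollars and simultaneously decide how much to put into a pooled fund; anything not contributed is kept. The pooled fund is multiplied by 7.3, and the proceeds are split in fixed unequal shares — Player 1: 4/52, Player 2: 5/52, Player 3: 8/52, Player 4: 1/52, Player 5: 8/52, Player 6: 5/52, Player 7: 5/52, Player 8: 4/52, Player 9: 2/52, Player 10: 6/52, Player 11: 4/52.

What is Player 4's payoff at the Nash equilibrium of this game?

33.30 dollars

Player j's private return per contributed unit is 7.3 × (j's share). Contributing is weakly dominant for j when that share is at least 1/7.3 = 0.1370, and contributing 0 is dominant otherwise.
Player 3 and Player 5 are above the threshold, contributing 26 each; the remaining 9 contribute 0. Total contributed: 52.
Player 4 keeps 26 and receives 7.3 × 52 × 1/52 = 7.30 from the pooled fund, for a payoff of 33.30.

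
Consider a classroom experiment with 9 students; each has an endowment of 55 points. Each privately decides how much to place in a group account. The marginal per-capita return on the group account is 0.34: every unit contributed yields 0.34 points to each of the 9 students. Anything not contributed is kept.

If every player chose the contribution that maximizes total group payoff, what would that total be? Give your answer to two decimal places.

Each contributed unit returns 3.060 to the group as a whole (0.34 to each of 9 players), which exceeds 1, so the social optimum is full contribution: group total = 3.060 × 495 = 1514.70.

1514.70 points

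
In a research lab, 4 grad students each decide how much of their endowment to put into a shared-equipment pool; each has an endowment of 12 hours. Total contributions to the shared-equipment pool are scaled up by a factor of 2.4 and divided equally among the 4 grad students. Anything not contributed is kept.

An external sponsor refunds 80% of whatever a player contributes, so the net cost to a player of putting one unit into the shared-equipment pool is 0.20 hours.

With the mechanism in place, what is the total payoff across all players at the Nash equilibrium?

153.60 hours

With the mechanism, a contributed unit returns (2.4/4) / 0.20 = 3.0000 per unit of net cost to the contributor — now above 1 — so contributing fully is weakly dominant for every player.
At the Nash equilibrium everyone contributes 12. Group total payoff = 4 × (12 × 0.80 + 2.4 × 12) = 153.60.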